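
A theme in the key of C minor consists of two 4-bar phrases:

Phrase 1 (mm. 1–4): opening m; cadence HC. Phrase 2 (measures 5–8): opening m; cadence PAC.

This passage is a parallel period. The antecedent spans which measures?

measures 1–4

The antecedent is the phrase ending with the weaker cadence (half cadence, phrase 1) and the consequent the one ending more conclusively (perfect authentic cadence, phrase 2); the antecedent is bars 1–4.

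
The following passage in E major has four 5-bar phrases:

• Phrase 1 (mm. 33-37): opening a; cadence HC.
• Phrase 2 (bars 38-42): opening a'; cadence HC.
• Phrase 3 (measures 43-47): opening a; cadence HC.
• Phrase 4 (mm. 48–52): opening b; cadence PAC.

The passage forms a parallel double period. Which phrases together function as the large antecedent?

In a double period the first pair of phrases (ending half cadence) is the large antecedent and the second pair (ending perfect authentic cadence) is the large consequent; the antecedent is phrases 1 and 2.

phrases 1 and 2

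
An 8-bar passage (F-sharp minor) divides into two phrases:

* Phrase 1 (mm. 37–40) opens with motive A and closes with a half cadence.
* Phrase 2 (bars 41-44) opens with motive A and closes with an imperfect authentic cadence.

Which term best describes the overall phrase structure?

Phrase 1 ends with a half cadence (weaker) and phrase 2 with an imperfect authentic cadence (stronger): antecedent + consequent = a period.
The two phrases open with the same material (A / A), so the period is parallel.

parallel period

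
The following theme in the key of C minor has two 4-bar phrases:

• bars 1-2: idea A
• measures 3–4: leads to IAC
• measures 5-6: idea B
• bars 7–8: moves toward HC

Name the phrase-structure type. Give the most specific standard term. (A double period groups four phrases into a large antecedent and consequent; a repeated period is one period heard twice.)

The second phrase closes with a half cadence, which is not stronger than the first phrase's imperfect authentic cadence; without a weak→strong cadential pair there is no antecedent–consequent relationship, so this is a phrase group rather than a period.

phrase group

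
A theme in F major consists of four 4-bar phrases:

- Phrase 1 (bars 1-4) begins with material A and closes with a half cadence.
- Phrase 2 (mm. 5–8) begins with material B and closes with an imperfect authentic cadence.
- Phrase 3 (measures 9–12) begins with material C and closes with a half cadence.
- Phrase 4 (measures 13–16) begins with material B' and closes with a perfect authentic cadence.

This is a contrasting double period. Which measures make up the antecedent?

measures 1–8

In a double period the first pair of phrases (ending imperfect authentic cadence) is the large antecedent and the second pair (ending perfect authentic cadence) is the large consequent; the antecedent is measures 1–8.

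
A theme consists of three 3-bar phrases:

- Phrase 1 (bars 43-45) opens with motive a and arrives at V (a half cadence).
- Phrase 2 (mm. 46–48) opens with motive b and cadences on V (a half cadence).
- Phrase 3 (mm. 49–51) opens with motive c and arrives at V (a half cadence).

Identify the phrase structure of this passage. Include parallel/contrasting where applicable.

phrase group

The final phrase closes with a half cadence, which is not stronger than the preceding half cadence; the 3 phrases lack an overall antecedent–consequent design and so form a phrase group.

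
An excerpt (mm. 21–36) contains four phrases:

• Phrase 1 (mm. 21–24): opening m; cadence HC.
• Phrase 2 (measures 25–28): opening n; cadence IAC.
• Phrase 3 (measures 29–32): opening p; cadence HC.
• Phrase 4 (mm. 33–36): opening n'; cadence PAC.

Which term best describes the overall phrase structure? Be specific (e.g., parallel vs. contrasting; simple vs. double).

Four phrases in two halves: the first half (mm. 21–28) ends with an imperfect authentic cadence, the second (bars 29–36) with a perfect authentic cadence — a large antecedent–consequent pair, i.e. a double period.
Phrase 3 begins with different material from phrase 1, making it contrasting.

contrasting double period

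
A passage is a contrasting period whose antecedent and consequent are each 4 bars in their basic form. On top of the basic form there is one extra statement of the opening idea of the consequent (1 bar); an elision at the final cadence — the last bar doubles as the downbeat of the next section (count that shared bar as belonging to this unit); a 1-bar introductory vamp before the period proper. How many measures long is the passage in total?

Basic contrasting period: 4 + 4 = 8 bars.
8 (basic form) + 1 (extra statement) + 1 (introduction) = 10.
The elision shares a bar with the next section but does not change this unit's count.

10 measures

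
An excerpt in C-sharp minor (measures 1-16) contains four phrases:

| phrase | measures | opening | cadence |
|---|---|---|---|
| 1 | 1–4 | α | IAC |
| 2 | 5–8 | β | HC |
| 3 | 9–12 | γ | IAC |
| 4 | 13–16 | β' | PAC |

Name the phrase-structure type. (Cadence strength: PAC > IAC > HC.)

Four phrases in two halves: the first half (measures 1–8) ends with a half cadence, the second (mm. 9–16) with a perfect authentic cadence — a large antecedent–consequent pair, i.e. a double period.
Phrase 3 begins with different material from phrase 1, making it contrasting.

contrasting double period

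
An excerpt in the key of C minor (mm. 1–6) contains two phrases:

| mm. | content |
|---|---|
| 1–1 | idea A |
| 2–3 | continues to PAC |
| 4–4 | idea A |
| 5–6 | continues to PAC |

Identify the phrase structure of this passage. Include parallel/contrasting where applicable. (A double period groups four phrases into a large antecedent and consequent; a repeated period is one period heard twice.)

Both phrases have the same opening (A) and the same cadence (perfect authentic cadence): the second is a restatement, not a consequent, so this is a repeated phrase rather than a period.

repeated phrase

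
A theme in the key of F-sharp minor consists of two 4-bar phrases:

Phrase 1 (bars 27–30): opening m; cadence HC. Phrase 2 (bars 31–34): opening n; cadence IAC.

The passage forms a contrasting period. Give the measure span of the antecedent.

measures 27–30

The phrase ending with the weaker cadence (half cadence) is the antecedent; the one ending more conclusively (imperfect authentic cadence) is the consequent. The antecedent is measures 27–30.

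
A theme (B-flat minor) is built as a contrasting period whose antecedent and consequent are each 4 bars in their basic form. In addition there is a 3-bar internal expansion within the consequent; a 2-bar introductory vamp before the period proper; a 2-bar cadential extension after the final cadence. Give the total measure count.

Basic contrasting period: 4 + 4 = 8 bars.
8 (basic form) + 3 (internal expansion) + 2 (introduction) + 2 (cadential extension) = 15.

15 measures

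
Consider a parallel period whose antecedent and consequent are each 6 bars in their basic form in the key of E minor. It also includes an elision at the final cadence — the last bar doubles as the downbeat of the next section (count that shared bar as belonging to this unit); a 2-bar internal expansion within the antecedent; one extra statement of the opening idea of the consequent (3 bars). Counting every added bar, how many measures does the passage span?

Basic parallel period: 6 + 6 = 12 bars.
12 (basic form) + 2 (internal expansion) + 3 (extra statement) = 17.
The elision shares a bar with the next section but does not change this unit's count.

17 measures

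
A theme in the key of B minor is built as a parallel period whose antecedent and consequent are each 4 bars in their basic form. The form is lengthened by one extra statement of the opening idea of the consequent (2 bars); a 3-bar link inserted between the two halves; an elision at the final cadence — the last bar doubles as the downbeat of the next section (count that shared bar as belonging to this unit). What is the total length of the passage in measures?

Basic parallel period: 4 + 4 = 8 bars.
8 (basic form) + 2 (extra statement) + 3 (link) = 13.
The elision shares a bar with the next section but does not change this unit's count.

13 measures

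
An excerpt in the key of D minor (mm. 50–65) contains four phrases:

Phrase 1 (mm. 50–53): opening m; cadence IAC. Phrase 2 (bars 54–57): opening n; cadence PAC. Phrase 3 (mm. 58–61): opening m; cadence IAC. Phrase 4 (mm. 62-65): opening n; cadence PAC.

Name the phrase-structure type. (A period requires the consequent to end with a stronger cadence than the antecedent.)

The cadence pattern IAC–PAC–IAC–PAC is weak–strong twice, and phrases 3–4 restate phrases 1–2: a period heard twice, not a double period (which would end weakly at phrase 2).

repeated period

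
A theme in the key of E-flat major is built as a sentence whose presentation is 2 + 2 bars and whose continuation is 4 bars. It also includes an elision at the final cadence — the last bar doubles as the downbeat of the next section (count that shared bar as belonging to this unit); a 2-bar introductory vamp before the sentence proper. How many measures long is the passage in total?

Basic sentence: 2 + 2 + 4 = 8 bars.
8 (basic form) + 2 (introduction) = 10.
The elision shares a bar with the next section but does not change this unit's count.

10 measures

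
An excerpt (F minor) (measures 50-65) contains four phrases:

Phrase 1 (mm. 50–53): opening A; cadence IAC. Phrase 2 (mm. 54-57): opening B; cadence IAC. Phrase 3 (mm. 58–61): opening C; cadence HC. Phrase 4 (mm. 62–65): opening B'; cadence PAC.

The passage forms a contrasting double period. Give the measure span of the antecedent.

In a double period the first pair of phrases (ending imperfect authentic cadence) is the large antecedent and the second pair (ending perfect authentic cadence) is the large consequent; the antecedent is measures 50–57.

measures 50–57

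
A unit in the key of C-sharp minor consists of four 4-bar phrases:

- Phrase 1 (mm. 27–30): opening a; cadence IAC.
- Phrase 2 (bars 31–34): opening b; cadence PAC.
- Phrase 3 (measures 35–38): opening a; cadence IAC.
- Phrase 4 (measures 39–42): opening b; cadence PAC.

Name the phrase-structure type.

The cadence pattern IAC–PAC–IAC–PAC is weak–strong twice, and phrases 3–4 restate phrases 1–2: a period heard twice, not a double period (which would end weakly at phrase 2).

repeated period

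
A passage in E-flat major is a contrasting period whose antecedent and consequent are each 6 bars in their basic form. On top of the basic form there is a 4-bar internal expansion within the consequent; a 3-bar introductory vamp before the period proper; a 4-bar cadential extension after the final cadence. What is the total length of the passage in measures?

23 measures

Basic contrasting period: 6 + 6 = 12 bars.
12 (basic form) + 4 (internal expansion) + 3 (introduction) + 4 (cadential extension) = 23.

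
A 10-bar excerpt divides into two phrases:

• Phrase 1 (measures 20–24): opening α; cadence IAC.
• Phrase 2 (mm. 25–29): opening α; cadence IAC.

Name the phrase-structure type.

repeated phrase

Both phrases have the same opening (α) and the same cadence (imperfect authentic cadence): the second is a restatement, not a consequent, so this is a repeated phrase rather than a period.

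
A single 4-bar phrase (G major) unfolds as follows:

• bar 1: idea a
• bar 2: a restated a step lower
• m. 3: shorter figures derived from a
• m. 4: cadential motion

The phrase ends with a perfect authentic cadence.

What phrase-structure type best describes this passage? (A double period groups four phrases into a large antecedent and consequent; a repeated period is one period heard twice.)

Basic idea (bar 1) + its repetition (m. 2) form the presentation; fragmentation and cadence (measures 3–4) form the continuation — the 4-bar whole is a sentence.

sentence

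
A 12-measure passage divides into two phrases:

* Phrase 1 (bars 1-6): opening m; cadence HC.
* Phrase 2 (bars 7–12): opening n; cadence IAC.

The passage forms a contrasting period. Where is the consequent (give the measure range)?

measures 7–12

The antecedent is the phrase ending with the weaker cadence (half cadence, phrase 1) and the consequent the one ending more conclusively (imperfect authentic cadence, phrase 2); the consequent is mm. 7–12.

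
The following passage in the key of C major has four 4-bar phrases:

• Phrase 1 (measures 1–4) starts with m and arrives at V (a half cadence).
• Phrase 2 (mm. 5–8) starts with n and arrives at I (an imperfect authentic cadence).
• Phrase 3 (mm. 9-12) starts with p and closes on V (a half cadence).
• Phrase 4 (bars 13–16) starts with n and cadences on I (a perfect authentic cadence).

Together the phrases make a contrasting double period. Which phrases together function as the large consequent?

In a double period the first pair of phrases (ending imperfect authentic cadence) is the large antecedent and the second pair (ending perfect authentic cadence) is the large consequent; the consequent is phrases 3 and 4.

phrases 3 and 4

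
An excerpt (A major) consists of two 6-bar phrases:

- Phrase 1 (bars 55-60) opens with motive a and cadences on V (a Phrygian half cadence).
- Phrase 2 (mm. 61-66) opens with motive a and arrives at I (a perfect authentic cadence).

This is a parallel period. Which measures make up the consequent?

measures 61–66

The phrase ending with the weaker cadence (Phrygian half cadence) is the antecedent; the one ending more conclusively (perfect authentic cadence) is the consequent. The consequent is measures 61–66.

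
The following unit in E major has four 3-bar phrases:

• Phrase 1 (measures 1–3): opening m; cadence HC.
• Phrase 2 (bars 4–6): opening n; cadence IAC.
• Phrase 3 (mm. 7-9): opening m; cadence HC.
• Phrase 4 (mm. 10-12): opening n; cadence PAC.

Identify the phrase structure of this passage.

Four phrases in two halves: the first half (measures 1–6) ends with an imperfect authentic cadence, the second (mm. 7–12) with a perfect authentic cadence — a large antecedent–consequent pair, i.e. a double period.
Phrase 3 begins with the same material as phrase 1, making it parallel.

parallel double period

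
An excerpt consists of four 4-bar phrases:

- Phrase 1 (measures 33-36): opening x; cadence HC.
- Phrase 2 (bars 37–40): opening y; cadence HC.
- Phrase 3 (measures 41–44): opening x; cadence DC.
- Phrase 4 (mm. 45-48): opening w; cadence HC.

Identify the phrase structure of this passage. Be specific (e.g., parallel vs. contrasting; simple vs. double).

Phrase 4 ends with a half cadence, no stronger than phrase 2's half cadence, so the four phrases do not form a double period; nor do phrases 3–4 duplicate 1–2, so it is not a repeated period. With no phrase reaching a conclusive cadence, the passage is a phrase group.

phrase group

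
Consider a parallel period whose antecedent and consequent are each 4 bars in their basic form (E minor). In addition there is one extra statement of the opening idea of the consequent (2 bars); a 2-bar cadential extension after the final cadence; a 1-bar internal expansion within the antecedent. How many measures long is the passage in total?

Basic parallel period: 4 + 4 = 8 bars.
8 (basic form) + 2 (extra statement) + 2 (cadential extension) + 1 (internal expansion) = 13.

13 measures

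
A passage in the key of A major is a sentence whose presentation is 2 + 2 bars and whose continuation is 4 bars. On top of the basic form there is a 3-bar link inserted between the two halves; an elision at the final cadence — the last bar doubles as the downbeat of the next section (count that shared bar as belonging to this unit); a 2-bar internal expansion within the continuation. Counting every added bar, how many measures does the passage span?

Basic sentence: 2 + 2 + 4 = 8 bars.
8 (basic form) + 3 (link) + 2 (internal expansion) = 13.
The elision shares a bar with the next section but does not change this unit's count.

13 measures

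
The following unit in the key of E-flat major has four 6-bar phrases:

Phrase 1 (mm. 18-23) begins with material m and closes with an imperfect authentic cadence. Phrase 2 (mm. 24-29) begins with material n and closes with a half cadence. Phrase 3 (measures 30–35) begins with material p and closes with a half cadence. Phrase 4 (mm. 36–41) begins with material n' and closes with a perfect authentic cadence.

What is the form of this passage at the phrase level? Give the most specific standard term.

Four phrases in two halves: the first half (mm. 18–29) ends with a half cadence, the second (mm. 30–41) with a perfect authentic cadence — a large antecedent–consequent pair, i.e. a double period.
Phrase 3 begins with different material from phrase 1, making it contrasting.

contrasting double period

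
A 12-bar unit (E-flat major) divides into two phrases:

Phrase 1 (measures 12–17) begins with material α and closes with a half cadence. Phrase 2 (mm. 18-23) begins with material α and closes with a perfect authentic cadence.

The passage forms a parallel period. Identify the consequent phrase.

phrase 2

The phrase ending with the weaker cadence (half cadence) is the antecedent; the one ending more conclusively (perfect authentic cadence) is the consequent. The consequent is phrase 2.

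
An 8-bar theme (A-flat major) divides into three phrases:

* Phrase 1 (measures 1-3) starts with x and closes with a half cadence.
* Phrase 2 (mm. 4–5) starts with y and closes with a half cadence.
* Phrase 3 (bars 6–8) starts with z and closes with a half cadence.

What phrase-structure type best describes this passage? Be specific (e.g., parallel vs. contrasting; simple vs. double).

phrase group

The final phrase closes with a half cadence, which is not stronger than the preceding half cadence; the 3 phrases lack an overall antecedent–consequent design and so form a phrase group.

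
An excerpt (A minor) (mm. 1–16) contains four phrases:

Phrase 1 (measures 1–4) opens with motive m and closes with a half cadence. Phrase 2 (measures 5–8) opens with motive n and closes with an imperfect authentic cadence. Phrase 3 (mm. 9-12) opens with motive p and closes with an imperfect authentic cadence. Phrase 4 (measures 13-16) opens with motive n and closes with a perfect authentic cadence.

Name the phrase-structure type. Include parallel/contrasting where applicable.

Four phrases in two halves: the first half (mm. 1-8) ends with an imperfect authentic cadence, the second (measures 9-16) with a perfect authentic cadence — a large antecedent–consequent pair, i.e. a double period.
Phrase 3 begins with different material from phrase 1, making it contrasting.

contrasting double period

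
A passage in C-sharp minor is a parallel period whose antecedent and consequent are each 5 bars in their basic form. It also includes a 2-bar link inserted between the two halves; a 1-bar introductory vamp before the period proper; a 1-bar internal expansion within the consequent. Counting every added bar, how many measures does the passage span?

Basic parallel period: 5 + 5 = 10 bars.
10 (basic form) + 2 (link) + 1 (introduction) + 1 (internal expansion) = 14.

14 measures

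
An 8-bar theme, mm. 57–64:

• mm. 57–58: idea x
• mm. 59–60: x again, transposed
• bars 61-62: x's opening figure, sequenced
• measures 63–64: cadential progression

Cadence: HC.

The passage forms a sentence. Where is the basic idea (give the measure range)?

The presentation of a sentence is the basic idea (bars 57–58) plus its repetition (mm. 59–60); the basic idea is therefore bars 57–58.

measures 57–58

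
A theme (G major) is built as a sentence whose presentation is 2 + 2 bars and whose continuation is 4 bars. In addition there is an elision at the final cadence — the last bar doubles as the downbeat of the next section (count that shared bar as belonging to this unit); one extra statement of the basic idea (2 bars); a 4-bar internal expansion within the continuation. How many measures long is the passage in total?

14 measures

Basic sentence: 2 + 2 + 4 = 8 bars.
8 (basic form) + 2 (extra statement) + 4 (internal expansion) = 14.
The elision shares a bar with the next section but does not change this unit's count.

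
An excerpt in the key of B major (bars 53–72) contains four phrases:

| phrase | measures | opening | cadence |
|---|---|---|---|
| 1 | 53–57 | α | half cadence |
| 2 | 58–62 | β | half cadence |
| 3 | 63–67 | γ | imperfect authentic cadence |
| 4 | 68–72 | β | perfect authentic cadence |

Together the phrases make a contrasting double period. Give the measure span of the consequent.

In a double period the first pair of phrases (ending half cadence) is the large antecedent and the second pair (ending perfect authentic cadence) is the large consequent; the consequent is measures 63–72.

measures 63–72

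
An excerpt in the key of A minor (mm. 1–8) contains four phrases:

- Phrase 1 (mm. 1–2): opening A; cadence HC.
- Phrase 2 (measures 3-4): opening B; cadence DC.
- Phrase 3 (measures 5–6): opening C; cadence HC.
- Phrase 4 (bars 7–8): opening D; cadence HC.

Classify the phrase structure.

phrase group

Phrase 4 ends with a half cadence, no stronger than phrase 2's deceptive cadence, so the four phrases do not form a double period; nor do phrases 3–4 duplicate 1–2, so it is not a repeated period. With no phrase reaching a conclusive cadence, the passage is a phrase group.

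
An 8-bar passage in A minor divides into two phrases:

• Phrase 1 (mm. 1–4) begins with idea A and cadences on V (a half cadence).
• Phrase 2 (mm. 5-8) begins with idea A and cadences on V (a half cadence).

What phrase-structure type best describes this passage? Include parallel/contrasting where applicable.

repeated phrase

Both phrases have the same opening (A) and the same cadence (half cadence): the second is a restatement, not a consequent, so this is a repeated phrase rather than a period.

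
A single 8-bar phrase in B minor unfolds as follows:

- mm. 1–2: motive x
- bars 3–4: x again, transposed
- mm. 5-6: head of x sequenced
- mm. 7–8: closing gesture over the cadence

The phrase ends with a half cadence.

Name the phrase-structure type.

sentence

Basic idea (mm. 1-2) + its repetition (mm. 3-4) form the presentation; fragmentation and cadence (mm. 5-8) form the continuation — the 8-bar whole is a sentence.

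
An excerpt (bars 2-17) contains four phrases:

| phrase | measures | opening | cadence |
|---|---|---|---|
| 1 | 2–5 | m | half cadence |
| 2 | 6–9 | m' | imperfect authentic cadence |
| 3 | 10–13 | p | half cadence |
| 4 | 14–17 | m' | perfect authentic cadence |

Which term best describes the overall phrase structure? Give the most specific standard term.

Four phrases in two halves: the first half (mm. 2-9) ends with an imperfect authentic cadence, the second (bars 10–17) with a perfect authentic cadence — a large antecedent–consequent pair, i.e. a double period.
Phrase 3 begins with different material from phrase 1, making it contrasting.

contrasting double period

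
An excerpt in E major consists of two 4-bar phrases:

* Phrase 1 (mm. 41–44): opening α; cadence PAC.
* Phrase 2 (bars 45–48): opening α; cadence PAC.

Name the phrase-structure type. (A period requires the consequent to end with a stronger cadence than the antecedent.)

Both phrases have the same opening (α) and the same cadence (perfect authentic cadence): the second is a restatement, not a consequent, so this is a repeated phrase rather than a period.

repeated phrase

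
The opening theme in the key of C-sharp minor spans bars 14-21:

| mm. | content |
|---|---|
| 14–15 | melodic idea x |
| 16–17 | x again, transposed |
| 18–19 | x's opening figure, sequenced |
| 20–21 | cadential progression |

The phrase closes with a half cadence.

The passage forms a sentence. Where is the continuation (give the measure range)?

measures 18–21

After the presentation (mm. 14–17), the continuation covers the fragmentation through the cadence: measures 18-21.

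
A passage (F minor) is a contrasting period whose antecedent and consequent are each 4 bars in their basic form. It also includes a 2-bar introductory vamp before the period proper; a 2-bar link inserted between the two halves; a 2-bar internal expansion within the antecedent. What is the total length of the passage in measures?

Basic contrasting period: 4 + 4 = 8 bars.
8 (basic form) + 2 (introduction) + 2 (link) + 2 (internal expansion) = 14.

14 measures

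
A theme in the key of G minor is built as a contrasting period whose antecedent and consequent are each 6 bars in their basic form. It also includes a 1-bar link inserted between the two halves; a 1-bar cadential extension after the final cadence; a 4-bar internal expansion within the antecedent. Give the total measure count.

Basic contrasting period: 6 + 6 = 12 bars.
12 (basic form) + 1 (link) + 1 (cadential extension) + 4 (internal expansion) = 18.

18 measures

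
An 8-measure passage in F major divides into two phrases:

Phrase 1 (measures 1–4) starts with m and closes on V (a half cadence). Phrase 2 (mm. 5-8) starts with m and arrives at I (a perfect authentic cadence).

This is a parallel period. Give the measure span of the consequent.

measures 5–8

The phrase ending with the weaker cadence (half cadence) is the antecedent; the one ending more conclusively (perfect authentic cadence) is the consequent. The consequent is measures 5–8.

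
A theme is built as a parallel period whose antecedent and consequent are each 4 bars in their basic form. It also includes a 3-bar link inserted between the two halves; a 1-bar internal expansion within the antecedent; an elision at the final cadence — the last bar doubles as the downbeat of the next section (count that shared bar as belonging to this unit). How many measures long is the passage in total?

12 measures

Basic parallel period: 4 + 4 = 8 bars.
8 (basic form) + 3 (link) + 1 (internal expansion) = 12.
The elision shares a bar with the next section but does not change this unit's count.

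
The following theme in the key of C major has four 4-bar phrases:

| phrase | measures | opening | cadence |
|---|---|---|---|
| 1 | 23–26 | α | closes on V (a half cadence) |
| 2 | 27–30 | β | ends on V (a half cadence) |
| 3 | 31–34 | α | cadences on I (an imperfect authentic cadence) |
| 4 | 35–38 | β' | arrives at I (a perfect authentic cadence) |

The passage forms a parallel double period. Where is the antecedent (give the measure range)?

measures 23–30

In a double period the four phrases pair into a large antecedent (phrases 1–2, ending half cadence) and a large consequent (phrases 3–4, ending perfect authentic cadence). The antecedent spans mm. 23–30.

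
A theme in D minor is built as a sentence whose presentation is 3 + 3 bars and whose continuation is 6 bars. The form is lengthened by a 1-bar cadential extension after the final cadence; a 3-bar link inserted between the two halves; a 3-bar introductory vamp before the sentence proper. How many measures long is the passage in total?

19 measures

Basic sentence: 3 + 3 + 6 = 12 bars.
12 (basic form) + 1 (cadential extension) + 3 (link) + 3 (introduction) = 19.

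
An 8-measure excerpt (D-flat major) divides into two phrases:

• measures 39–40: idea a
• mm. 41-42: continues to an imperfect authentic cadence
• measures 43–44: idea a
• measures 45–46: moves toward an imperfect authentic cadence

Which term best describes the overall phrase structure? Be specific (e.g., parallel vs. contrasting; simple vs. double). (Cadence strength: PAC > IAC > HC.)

Both phrases have the same opening (a) and the same cadence (imperfect authentic cadence): the second is a restatement, not a consequent, so this is a repeated phrase rather than a period.

repeated phrase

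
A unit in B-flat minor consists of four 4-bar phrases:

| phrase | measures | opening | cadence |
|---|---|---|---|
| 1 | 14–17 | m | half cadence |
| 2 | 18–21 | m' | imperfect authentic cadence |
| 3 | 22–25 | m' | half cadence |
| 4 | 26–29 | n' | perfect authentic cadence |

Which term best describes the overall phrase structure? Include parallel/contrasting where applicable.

parallel double period

Four phrases in two halves: the first half (mm. 14–21) ends with an imperfect authentic cadence, the second (bars 22-29) with a perfect authentic cadence — a large antecedent–consequent pair, i.e. a double period.
Phrase 3 begins with the same material as phrase 1, making it parallel.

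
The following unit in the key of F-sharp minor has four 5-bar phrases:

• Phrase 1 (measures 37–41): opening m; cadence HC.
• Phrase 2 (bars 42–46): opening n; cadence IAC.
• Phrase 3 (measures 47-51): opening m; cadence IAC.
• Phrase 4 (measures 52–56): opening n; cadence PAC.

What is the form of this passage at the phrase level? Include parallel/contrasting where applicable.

Four phrases in two halves: the first half (bars 37–46) ends with an imperfect authentic cadence, the second (measures 47-56) with a perfect authentic cadence — a large antecedent–consequent pair, i.e. a double period.
Phrase 3 begins with the same material as phrase 1, making it parallel.

parallel double period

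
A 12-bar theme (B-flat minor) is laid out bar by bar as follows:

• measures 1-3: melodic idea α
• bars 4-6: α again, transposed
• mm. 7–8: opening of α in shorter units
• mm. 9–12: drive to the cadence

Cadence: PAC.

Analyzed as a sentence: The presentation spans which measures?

measures 1–6

The presentation of a sentence is the basic idea (measures 1-3) plus its repetition (mm. 4–6); the presentation is therefore mm. 1–6.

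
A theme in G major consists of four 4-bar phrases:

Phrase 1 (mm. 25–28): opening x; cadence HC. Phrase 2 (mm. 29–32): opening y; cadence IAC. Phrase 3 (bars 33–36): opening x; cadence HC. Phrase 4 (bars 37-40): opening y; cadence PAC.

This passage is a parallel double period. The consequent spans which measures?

In a double period the four phrases pair into a large antecedent (phrases 1–2, ending imperfect authentic cadence) and a large consequent (phrases 3–4, ending perfect authentic cadence). The consequent spans mm. 33–40.

measures 33–40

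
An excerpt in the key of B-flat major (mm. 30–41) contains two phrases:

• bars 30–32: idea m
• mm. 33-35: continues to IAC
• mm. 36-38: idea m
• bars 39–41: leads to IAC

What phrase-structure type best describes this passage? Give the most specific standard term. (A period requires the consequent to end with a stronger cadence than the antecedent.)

repeated phrase

Both phrases have the same opening (m) and the same cadence (imperfect authentic cadence): the second is a restatement, not a consequent, so this is a repeated phrase rather than a period.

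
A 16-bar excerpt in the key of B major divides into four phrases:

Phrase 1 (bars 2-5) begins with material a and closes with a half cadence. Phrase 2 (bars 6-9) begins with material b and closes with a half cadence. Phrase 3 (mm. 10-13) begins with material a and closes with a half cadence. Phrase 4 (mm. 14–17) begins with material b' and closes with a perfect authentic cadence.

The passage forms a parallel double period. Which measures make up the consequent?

measures 10–17

In a double period the four phrases pair into a large antecedent (phrases 1–2, ending half cadence) and a large consequent (phrases 3–4, ending perfect authentic cadence). The consequent spans measures 10–17.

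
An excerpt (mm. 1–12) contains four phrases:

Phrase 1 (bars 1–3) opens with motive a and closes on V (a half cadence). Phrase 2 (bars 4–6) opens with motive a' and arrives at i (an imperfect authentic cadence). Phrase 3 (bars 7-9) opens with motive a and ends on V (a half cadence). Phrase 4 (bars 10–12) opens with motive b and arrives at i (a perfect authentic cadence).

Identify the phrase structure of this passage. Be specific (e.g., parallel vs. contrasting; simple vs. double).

parallel double period

Four phrases in two halves: the first half (mm. 1-6) ends with an imperfect authentic cadence, the second (mm. 7–12) with a perfect authentic cadence — a large antecedent–consequent pair, i.e. a double period.
Phrase 3 begins with the same material as phrase 1, making it parallel.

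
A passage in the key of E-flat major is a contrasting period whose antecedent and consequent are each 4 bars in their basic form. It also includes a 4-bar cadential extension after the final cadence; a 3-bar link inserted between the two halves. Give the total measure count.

15 measures

Basic contrasting period: 4 + 4 = 8 bars.
8 (basic form) + 4 (cadential extension) + 3 (link) = 15.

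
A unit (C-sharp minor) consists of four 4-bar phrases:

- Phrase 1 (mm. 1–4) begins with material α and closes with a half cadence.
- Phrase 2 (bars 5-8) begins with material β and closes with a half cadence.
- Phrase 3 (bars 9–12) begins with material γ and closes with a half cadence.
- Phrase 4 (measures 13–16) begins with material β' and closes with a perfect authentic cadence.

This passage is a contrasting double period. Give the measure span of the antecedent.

In a double period the four phrases pair into a large antecedent (phrases 1–2, ending half cadence) and a large consequent (phrases 3–4, ending perfect authentic cadence). The antecedent spans bars 1-8.

measures 1–8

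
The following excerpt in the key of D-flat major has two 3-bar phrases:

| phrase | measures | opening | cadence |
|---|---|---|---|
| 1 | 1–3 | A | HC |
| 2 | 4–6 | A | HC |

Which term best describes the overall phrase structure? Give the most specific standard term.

Both phrases have the same opening (A) and the same cadence (half cadence): the second is a restatement, not a consequent, so this is a repeated phrase rather than a period.

repeated phrase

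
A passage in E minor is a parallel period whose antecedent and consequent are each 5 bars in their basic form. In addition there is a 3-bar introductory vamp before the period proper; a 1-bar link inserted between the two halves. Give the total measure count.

14 measures

Basic parallel period: 5 + 5 = 10 bars.
10 (basic form) + 3 (introduction) + 1 (link) = 14.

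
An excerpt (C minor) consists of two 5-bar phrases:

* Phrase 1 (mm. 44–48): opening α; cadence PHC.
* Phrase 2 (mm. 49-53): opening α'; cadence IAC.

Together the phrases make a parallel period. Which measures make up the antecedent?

measures 44–48

The phrase ending with the weaker cadence (Phrygian half cadence) is the antecedent; the one ending more conclusively (imperfect authentic cadence) is the consequent. The antecedent is measures 44–48.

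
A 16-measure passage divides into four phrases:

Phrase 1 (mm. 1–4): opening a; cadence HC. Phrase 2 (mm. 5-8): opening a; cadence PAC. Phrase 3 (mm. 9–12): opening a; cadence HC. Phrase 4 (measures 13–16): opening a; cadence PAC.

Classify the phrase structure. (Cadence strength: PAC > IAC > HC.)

repeated period

The cadence pattern HC–PAC–HC–PAC is weak–strong twice, and phrases 3–4 restate phrases 1–2: a period heard twice, not a double period (which would end weakly at phrase 2).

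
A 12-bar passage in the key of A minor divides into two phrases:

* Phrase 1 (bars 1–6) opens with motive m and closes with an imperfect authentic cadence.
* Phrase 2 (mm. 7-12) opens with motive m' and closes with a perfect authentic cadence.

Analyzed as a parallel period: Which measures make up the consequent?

The antecedent is the phrase ending with the weaker cadence (imperfect authentic cadence, phrase 1) and the consequent the one ending more conclusively (perfect authentic cadence, phrase 2); the consequent is mm. 7-12.

measures 7–12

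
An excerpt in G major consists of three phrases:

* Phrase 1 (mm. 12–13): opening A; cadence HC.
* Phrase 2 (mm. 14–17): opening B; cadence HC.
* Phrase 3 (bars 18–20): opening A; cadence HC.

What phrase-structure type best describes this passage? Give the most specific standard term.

The final phrase closes with a half cadence, which is not stronger than the preceding half cadence; the 3 phrases lack an overall antecedent–consequent design and so form a phrase group.

phrase group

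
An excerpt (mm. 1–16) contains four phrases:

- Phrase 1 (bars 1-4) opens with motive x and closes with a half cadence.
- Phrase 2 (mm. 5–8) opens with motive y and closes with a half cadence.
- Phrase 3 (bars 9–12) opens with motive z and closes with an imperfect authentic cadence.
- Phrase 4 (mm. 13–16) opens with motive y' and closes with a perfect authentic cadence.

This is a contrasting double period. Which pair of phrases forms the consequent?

phrases 3 and 4

In a double period the first pair of phrases (ending half cadence) is the large antecedent and the second pair (ending perfect authentic cadence) is the large consequent; the consequent is phrases 3 and 4.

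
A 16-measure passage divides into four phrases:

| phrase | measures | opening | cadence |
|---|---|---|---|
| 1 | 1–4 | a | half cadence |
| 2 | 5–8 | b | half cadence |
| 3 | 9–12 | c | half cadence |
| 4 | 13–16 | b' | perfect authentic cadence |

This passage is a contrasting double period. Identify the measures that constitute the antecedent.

measures 1–8

In a double period the four phrases pair into a large antecedent (phrases 1–2, ending half cadence) and a large consequent (phrases 3–4, ending perfect authentic cadence). The antecedent spans mm. 1–8.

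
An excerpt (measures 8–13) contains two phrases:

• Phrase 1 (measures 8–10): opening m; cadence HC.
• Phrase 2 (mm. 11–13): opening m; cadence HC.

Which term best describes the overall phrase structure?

repeated phrase

Both phrases have the same opening (m) and the same cadence (half cadence): the second is a restatement, not a consequent, so this is a repeated phrase rather than a period.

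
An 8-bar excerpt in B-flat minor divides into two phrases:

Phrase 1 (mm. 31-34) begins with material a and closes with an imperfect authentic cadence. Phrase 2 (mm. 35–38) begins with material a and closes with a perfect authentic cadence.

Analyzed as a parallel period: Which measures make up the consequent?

The antecedent is the phrase ending with the weaker cadence (imperfect authentic cadence, phrase 1) and the consequent the one ending more conclusively (perfect authentic cadence, phrase 2); the consequent is measures 35–38.

measures 35–38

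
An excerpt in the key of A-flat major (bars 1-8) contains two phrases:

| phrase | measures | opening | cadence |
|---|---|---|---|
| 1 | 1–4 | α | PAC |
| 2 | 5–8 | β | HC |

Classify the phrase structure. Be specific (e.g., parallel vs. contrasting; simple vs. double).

The second phrase closes with a half cadence, which is not stronger than the first phrase's perfect authentic cadence; without a weak→strong cadential pair there is no antecedent–consequent relationship, so this is a phrase group rather than a period.

phrase group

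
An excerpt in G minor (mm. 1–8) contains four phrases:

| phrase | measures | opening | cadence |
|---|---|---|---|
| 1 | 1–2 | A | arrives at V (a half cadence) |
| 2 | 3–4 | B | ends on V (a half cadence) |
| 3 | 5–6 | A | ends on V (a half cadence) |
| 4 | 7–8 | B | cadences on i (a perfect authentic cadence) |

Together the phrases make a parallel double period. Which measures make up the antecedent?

In a double period the first pair of phrases (ending half cadence) is the large antecedent and the second pair (ending perfect authentic cadence) is the large consequent; the antecedent is measures 1–4.

measures 1–4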